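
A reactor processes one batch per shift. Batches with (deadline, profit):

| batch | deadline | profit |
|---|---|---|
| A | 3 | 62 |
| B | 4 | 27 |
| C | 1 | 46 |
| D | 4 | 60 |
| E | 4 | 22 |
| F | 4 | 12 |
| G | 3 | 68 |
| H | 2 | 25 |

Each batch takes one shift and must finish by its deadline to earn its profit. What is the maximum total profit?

By profit: G(d3,68), A(d3,62), D(d4,60), C(d1,46), B(d4,27), H(d2,25), E(d4,22), F(d4,12)
G→slot 3; A→slot 2; D→slot 4; C→slot 1; B skipped; H skipped; E skipped; F skipped.
Profit = 46 + 62 + 68 + 60 = 236

236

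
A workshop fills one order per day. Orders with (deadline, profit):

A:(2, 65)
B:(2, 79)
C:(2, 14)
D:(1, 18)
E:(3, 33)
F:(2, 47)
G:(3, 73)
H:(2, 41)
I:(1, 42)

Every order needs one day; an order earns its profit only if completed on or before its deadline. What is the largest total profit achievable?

By profit: B(d2,79), G(d3,73), A(d2,65), F(d2,47), I(d1,42), H(d2,41), E(d3,33), D(d1,18), C(d2,14)
B→slot 2; G→slot 3; A→slot 1; F skipped; I skipped; H skipped; E skipped; D skipped; C skipped.
Profit = 65 + 79 + 73 = 217

217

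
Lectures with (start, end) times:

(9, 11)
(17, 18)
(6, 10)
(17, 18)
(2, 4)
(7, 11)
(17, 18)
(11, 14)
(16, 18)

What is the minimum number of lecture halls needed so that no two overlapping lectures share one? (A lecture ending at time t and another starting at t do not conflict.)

4

Count concurrent intervals with a sweep; the peak is the room count.
Events (time:±→running): 2:+→1 4:-→0 6:+→1 7:+→2 9:+→3 10:-→2 11:-→1 11:-→0 11:+→1 14:-→0 16:+→1 17:+→2 17:+→3 17:+→4 … peak 4.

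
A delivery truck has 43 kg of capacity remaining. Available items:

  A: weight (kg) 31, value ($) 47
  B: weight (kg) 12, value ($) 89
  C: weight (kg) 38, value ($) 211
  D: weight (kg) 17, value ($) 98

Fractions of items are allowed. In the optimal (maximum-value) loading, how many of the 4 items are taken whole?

Order: B (89/12=7.42) > D (98/17=5.76) > C (211/38=5.55) > A (47/31=1.52)
Fill: take B (12 @ 89) → take D (17 @ 98) → take 14/38 of C → 77.74; 43/43 used.
2 item(s) taken whole; one partial (take 14/38 of C).

2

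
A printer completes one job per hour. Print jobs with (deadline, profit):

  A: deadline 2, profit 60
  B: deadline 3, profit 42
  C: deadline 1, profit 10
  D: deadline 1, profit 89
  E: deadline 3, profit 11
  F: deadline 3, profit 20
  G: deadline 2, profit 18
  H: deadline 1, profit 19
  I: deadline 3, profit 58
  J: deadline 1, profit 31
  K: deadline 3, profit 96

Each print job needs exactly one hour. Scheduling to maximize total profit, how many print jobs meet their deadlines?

Sort by profit descending; place each in the latest free slot ≤ its deadline.
By profit: K(d3,96), D(d1,89), A(d2,60), I(d3,58), B(d3,42), J(d1,31), F(d3,20), H(d1,19), G(d2,18), E(d3,11), C(d1,10)
K→slot 3; D→slot 1; A→slot 2; I skipped; B skipped; J skipped; F skipped; H skipped; G skipped; E skipped; C skipped.
3 of 11 scheduled.

3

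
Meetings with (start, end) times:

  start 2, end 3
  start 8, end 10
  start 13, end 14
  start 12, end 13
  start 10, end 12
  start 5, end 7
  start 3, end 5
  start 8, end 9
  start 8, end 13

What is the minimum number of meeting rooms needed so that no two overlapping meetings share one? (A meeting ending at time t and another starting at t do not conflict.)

3

The answer is the maximum number of intervals overlapping at any instant.
starts: [2, 3, 5, 8, 8, 8, 10, 12, 13]
ends:   [3, 5, 7, 9, 10, 12, 13, 13, 14]
s2→1 e3→0 s3→1 e5→0 s5→1 e7→0 s8→1 s8→2 s8→3  — peak 3.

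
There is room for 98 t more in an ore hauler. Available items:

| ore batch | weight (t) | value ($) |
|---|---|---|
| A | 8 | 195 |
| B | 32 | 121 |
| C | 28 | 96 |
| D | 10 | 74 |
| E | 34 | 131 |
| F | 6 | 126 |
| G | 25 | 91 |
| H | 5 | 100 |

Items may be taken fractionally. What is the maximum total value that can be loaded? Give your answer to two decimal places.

757.92

Sort by value per unit weight and fill in that order.
Order: A (195/8=24.38) > F (126/6=21.00) > H (100/5=20.00) > D (74/10=7.40) > E (131/34=3.85) > B (121/32=3.78) > G (91/25=3.64) > C (96/28=3.43)
Fill: take A (8 @ 195) → take F (6 @ 126) → take H (5 @ 100) → take D (10 @ 74) → take E (34 @ 131) → take B (32 @ 121) → take 3/25 of G → 10.92; 98/98 used.
Total value = 757.92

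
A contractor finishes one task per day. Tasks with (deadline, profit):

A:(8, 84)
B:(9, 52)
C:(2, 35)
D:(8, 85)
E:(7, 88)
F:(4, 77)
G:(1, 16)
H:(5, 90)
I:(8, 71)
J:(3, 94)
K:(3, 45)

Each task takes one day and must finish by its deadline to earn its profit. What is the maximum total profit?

Take jobs in profit order; each goes to the latest open slot no later than its deadline.
By profit: J(d3,94), H(d5,90), E(d7,88), D(d8,85), A(d8,84), F(d4,77), I(d8,71), B(d9,52), K(d3,45), C(d2,35), G(d1,16)
J→slot 3; H→slot 5; E→slot 7; D→slot 8; A→slot 6; F→slot 4; I→slot 2; B→slot 9; K→slot 1; C skipped; G skipped.
Profit = 45 + 71 + 94 + 77 + 90 + 84 + 88 + 85 + 52 = 686

686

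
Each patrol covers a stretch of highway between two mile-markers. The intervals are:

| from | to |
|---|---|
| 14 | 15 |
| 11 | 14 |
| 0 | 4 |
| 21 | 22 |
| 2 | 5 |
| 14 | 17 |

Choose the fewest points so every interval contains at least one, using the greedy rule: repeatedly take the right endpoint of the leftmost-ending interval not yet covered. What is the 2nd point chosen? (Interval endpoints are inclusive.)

14

Sort by right endpoint; whenever an interval is uncovered, place a point at its right end.
Sorted: [0,4] [2,5] [11,14] [14,15] [14,17] [21,22]
{[0,4],[2,5]} hit by 4; {[11,14],[14,15],[14,17]} hit by 14; {[21,22]} hit by 22.
Points: 4, 14, 22 (3 total).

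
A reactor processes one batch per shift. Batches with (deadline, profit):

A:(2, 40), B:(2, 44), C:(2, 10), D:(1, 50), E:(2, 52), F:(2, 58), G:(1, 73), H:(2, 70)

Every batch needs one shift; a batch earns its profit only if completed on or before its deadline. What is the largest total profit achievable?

143

Sort by profit descending; place each in the latest free slot ≤ its deadline.
By profit: G(d1,73), H(d2,70), F(d2,58), E(d2,52), D(d1,50), B(d2,44), A(d2,40), C(d2,10)
G→slot 1; H→slot 2; F skipped; E skipped; D skipped; B skipped; A skipped; C skipped.
Profit = 73 + 70 = 143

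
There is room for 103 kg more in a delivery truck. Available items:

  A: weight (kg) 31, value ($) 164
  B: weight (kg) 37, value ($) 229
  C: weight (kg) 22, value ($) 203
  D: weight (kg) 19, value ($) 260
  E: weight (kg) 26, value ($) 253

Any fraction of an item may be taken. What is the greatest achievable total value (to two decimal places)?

Sort by value per unit weight and fill in that order.
Ratios (sorted): D 13.68, E 9.73, C 9.23, B 6.19, A 5.29
take D (19 @ 260); take E (26 @ 253); take C (22 @ 203); take 36/37 of B → 222.81. Capacity used 103/103.
Total value = 938.81

938.81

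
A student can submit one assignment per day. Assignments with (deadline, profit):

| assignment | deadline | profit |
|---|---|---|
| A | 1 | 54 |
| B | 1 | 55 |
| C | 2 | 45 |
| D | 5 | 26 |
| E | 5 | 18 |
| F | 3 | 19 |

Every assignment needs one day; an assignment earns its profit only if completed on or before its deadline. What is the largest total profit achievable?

163

Take jobs in profit order; each goes to the latest open slot no later than its deadline.
By profit: B(d1,55), A(d1,54), C(d2,45), D(d5,26), F(d3,19), E(d5,18)
B→slot 1; A skipped; C→slot 2; D→slot 5; F→slot 3; E→slot 4.
Profit = 55 + 45 + 19 + 18 + 26 = 163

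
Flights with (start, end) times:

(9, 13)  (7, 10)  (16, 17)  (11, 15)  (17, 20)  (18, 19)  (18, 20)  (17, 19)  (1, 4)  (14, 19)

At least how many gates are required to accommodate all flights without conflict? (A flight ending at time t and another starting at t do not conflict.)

5

starts: [1, 7, 9, 11, 14, 16, 17, 17, 18, 18]
ends:   [4, 10, 13, 15, 17, 19, 19, 19, 20, 20]
s1→1 e4→0 s7→1 s9→2 e10→1 s11→2 e13→1 s14→2 e15→1 s16→2 e17→1 s17→2 s17→3 s18→4 s18→5  — peak 5.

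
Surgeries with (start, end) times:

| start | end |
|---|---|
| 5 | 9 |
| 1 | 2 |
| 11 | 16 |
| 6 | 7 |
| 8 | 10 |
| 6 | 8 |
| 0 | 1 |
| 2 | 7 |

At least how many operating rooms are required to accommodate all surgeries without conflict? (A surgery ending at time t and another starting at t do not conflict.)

Count concurrent intervals with a sweep; the peak is the room count.
Events (time:±→running): 0:+→1 1:-→0 1:+→1 2:-→0 2:+→1 5:+→2 6:+→3 6:+→4 … peak 4.

4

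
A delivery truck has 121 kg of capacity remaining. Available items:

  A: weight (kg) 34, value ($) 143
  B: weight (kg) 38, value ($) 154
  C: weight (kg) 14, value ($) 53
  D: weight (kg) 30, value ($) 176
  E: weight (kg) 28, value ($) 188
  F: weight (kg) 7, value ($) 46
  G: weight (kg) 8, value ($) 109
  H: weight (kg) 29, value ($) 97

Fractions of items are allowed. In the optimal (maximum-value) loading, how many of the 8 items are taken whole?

Greedy by value/weight ratio, highest first.
Order: G (109/8=13.62) > E (188/28=6.71) > F (46/7=6.57) > D (176/30=5.87) > A (143/34=4.21) > B (154/38=4.05) > C (53/14=3.79) > H (97/29=3.34)
Fill: take G (8 @ 109) → take E (28 @ 188) → take F (7 @ 46) → take D (30 @ 176) → take A (34 @ 143) → take 14/38 of B → 56.74; 121/121 used.
5 item(s) taken whole; one partial (take 14/38 of B).

5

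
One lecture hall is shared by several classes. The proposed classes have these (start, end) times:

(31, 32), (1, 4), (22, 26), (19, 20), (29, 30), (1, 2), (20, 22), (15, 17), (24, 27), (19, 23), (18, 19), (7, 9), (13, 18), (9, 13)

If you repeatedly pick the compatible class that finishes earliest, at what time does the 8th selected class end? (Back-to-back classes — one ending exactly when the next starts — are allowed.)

26

Sorted by end: (1,2)  (1,4)  (7,9)  (9,13)  (15,17)  (13,18)  (18,19)  (19,20)  (20,22)  (19,23)  (22,26)  (24,27)  (29,30)  (31,32)
take (1,2); skip (1,4); take (7,9); take (9,13); take (15,17); take (18,19); take (19,20); take (20,22); take (22,26); skip (24,27); take (29,30); take (31,32).
Selected: (1,2) (7,9) (9,13) (15,17) (18,19) (19,20) (20,22) (22,26) (29,30) (31,32)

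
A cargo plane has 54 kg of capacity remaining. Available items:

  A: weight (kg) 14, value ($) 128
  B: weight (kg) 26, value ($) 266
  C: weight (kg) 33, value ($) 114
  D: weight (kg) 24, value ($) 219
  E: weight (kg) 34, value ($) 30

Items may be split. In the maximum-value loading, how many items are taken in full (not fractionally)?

Greedy by value/weight ratio, highest first.
Order: B (266/26=10.23) > A (128/14=9.14) > D (219/24=9.12) > C (114/33=3.45) > E (30/34=0.88)
Fill: take B (26 @ 266) → take A (14 @ 128) → take 14/24 of D → 127.75; 54/54 used.
2 item(s) taken whole; one partial (take 14/24 of D).

2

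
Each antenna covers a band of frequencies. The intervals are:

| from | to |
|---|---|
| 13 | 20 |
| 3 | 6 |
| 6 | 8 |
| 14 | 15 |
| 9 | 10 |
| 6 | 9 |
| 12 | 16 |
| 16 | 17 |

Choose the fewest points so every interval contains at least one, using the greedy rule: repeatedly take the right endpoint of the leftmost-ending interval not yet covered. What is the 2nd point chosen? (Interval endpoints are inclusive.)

10

Process intervals by earliest right end; each time one isn't hit yet, stab at its right endpoint.
Sorted: [3,6] [6,8] [6,9] [9,10] [14,15] [12,16] [16,17] [13,20]
{[3,6],[6,8],[6,9]} hit by 6; {[9,10]} hit by 10; {[14,15],[12,16]} hit by 15; {[16,17],[13,20]} hit by 17.
Points: 6, 10, 15, 17 (4 total).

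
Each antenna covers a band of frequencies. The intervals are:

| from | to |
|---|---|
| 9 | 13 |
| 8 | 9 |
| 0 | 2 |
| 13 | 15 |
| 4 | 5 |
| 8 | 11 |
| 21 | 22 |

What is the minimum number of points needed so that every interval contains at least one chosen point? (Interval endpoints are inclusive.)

5

Sort by right endpoint; whenever an interval is uncovered, place a point at its right end.
By right end: [0,2]  [4,5]  [8,9]  [8,11]  [9,13]  [13,15]  [21,22]
[0,2] uncovered → point at 2; [4,5] uncovered → point at 5; [8,9] uncovered → point at 9; [13,15] uncovered → point at 15; [21,22] uncovered → point at 22.
Points: 2, 5, 9, 15, 22 (5 total).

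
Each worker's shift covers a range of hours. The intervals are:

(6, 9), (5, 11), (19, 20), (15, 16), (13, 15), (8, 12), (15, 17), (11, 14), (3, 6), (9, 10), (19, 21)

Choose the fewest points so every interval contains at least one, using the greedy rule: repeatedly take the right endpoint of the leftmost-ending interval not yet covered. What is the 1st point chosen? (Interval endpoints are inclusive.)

6

Process intervals by earliest right end; each time one isn't hit yet, stab at its right endpoint.
Sorted: [3,6] [6,9] [9,10] [5,11] [8,12] [11,14] [13,15] [15,16] [15,17] [19,20] [19,21]
{[3,6],[6,9]} hit by 6; {[9,10],[5,11],[8,12]} hit by 10; {[11,14],[13,15]} hit by 14; {[15,16],[15,17]} hit by 16; {[19,20],[19,21]} hit by 20.
Points: 6, 10, 14, 16, 20 (5 total).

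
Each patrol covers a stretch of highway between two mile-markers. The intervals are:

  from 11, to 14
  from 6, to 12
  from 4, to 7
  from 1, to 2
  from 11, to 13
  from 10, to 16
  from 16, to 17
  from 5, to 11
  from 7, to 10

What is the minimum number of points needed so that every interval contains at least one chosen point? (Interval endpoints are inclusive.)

4

Sort by right endpoint; whenever an interval is uncovered, place a point at its right end.
By right end: [1,2]  [4,7]  [7,10]  [5,11]  [6,12]  [11,13]  [11,14]  [10,16]  [16,17]
[1,2] uncovered → point at 2; [4,7] uncovered → point at 7; [11,13] uncovered → point at 13; [16,17] uncovered → point at 17.
Points: 2, 7, 13, 17 (4 total).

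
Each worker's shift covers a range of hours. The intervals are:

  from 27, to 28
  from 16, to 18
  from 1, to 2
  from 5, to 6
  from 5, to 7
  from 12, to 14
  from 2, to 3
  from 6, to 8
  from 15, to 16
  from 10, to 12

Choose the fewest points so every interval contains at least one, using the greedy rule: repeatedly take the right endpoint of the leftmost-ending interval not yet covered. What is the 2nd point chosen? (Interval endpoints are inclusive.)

6

By right end: [1,2]  [2,3]  [5,6]  [5,7]  [6,8]  [10,12]  [12,14]  [15,16]  [16,18]  [27,28]
[1,2] uncovered → point at 2; [5,6] uncovered → point at 6; [10,12] uncovered → point at 12; [15,16] uncovered → point at 16; [27,28] uncovered → point at 28.
Points: 2, 6, 12, 16, 28 (5 total).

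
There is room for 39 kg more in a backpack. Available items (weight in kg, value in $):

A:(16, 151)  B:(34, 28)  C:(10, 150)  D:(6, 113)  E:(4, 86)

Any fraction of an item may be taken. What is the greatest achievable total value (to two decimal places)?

Greedy by value/weight ratio, highest first.
Ratios (sorted): E 21.50, D 18.83, C 15.00, A 9.44, B 0.82
take E (4 @ 86); take D (6 @ 113); take C (10 @ 150); take A (16 @ 151); take 3/34 of B → 2.47. Capacity used 39/39.
Total value = 502.47

502.47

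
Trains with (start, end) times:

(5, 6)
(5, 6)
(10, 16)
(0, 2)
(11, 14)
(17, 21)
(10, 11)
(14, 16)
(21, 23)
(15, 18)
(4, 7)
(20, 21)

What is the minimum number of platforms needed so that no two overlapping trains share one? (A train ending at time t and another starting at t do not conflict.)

3

Count concurrent intervals with a sweep; the peak is the room count.
starts: [0, 4, 5, 5, 10, 10, 11, 14, 15, 17, 20, 21]
ends:   [2, 6, 6, 7, 11, 14, 16, 16, 18, 21, 21, 23]
s0→1 e2→0 s4→1 s5→2 s5→3  — peak 3.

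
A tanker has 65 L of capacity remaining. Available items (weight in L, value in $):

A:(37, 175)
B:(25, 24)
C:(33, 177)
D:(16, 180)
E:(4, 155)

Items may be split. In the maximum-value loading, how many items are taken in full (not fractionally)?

Sort by value per unit weight and fill in that order.
Ratios (sorted): E 38.75, D 11.25, C 5.36, A 4.73, B 0.96
take E (4 @ 155); take D (16 @ 180); take C (33 @ 177); take 12/37 of A → 56.76. Capacity used 65/65.
3 item(s) taken whole; one partial (take 12/37 of A).

3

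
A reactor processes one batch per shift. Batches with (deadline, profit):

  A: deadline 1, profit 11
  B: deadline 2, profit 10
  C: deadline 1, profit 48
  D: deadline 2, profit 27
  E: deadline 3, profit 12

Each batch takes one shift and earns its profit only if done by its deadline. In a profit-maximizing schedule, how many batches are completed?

By profit: C(d1,48), D(d2,27), E(d3,12), A(d1,11), B(d2,10)
C→slot 1; D→slot 2; E→slot 3; A skipped; B skipped.
3 of 5 scheduled.

3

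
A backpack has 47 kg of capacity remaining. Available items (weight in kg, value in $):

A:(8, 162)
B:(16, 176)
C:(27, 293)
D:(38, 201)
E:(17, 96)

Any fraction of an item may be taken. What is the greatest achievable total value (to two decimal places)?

587.59

Order: A (162/8=20.25) > B (176/16=11.00) > C (293/27=10.85) > E (96/17=5.65) > D (201/38=5.29)
Fill: take A (8 @ 162) → take B (16 @ 176) → take 23/27 of C → 249.59; 47/47 used.
Total value = 587.59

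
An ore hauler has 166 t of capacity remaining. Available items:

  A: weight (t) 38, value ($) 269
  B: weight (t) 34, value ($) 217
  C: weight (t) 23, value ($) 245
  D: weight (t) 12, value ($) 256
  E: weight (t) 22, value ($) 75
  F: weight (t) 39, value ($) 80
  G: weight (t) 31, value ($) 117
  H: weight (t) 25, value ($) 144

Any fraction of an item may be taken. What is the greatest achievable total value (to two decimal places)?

Ratios (sorted): D 21.33, C 10.65, A 7.08, B 6.38, H 5.76, G 3.77, E 3.41, F 2.05
take D (12 @ 256); take C (23 @ 245); take A (38 @ 269); take B (34 @ 217); take H (25 @ 144); take G (31 @ 117); take 3/22 of E → 10.23. Capacity used 166/166.
Total value = 1258.23

1258.23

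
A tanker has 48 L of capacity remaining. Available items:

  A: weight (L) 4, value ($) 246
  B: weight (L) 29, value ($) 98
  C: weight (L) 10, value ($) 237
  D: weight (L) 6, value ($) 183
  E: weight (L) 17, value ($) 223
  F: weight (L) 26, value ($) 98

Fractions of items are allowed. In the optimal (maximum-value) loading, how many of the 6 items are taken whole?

4

Order: A (246/4=61.50) > D (183/6=30.50) > C (237/10=23.70) > E (223/17=13.12) > F (98/26=3.77) > B (98/29=3.38)
Fill: take A (4 @ 246) → take D (6 @ 183) → take C (10 @ 237) → take E (17 @ 223) → take 11/26 of F → 41.46; 48/48 used.
4 item(s) taken whole; one partial (take 11/26 of F).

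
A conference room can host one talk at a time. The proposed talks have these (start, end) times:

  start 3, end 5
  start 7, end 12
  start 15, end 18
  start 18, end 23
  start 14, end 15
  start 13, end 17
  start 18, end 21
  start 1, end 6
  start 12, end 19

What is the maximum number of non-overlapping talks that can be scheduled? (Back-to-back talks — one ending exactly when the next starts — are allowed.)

By end time: (3,5), (1,6), (7,12), (14,15), (13,17), (15,18), (12,19), (18,21), (18,23).
Pick (3,5); next start ≥ 5 → (7,12); next start ≥ 12 → (14,15); next start ≥ 15 → (15,18); next start ≥ 18 → (18,21).
Selected 5 talks.

5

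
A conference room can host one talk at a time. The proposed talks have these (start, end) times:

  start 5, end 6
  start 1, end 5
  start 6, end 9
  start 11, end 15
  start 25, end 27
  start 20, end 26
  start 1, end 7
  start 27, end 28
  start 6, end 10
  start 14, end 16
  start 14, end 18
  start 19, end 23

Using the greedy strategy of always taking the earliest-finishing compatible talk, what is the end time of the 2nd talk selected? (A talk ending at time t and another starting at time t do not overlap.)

6

Order by finish time; keep every interval that doesn't clash with the previous kept one.
By end time: (1,5), (5,6), (1,7), (6,9), (6,10), (11,15), (14,16), (14,18), (19,23), (20,26), (25,27), (27,28).
Pick (1,5); next start ≥ 5 → (5,6); next start ≥ 6 → (6,9); next start ≥ 9 → (11,15); next start ≥ 15 → (19,23); next start ≥ 23 → (25,27); next start ≥ 27 → (27,28).
Selected: (1,5) (5,6) (6,9) (11,15) (19,23) (25,27) (27,28)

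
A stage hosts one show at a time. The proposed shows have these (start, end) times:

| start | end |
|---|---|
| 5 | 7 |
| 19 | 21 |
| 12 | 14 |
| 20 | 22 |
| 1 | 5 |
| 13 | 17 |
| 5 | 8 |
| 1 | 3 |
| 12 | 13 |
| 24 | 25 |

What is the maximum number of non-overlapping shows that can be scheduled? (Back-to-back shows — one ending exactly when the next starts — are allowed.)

Order by finish time; keep every interval that doesn't clash with the previous kept one.
Sorted by end: (1,3)  (1,5)  (5,7)  (5,8)  (12,13)  (12,14)  (13,17)  (19,21)  (20,22)  (24,25)
take (1,3); take (5,7); skip (5,8); take (12,13); take (13,17); take (19,21); skip (20,22); take (24,25).
Selected 6 shows.

6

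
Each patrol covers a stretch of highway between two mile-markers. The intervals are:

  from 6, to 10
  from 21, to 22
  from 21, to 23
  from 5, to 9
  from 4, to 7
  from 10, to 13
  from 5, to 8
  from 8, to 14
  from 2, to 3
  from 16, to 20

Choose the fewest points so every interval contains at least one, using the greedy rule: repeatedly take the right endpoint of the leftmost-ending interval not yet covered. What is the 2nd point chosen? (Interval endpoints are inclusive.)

7

By right end: [2,3]  [4,7]  [5,8]  [5,9]  [6,10]  [10,13]  [8,14]  [16,20]  [21,22]  [21,23]
[2,3] uncovered → point at 3; [4,7] uncovered → point at 7; [10,13] uncovered → point at 13; [16,20] uncovered → point at 20; [21,22] uncovered → point at 22.
Points: 3, 7, 13, 20, 22 (5 total).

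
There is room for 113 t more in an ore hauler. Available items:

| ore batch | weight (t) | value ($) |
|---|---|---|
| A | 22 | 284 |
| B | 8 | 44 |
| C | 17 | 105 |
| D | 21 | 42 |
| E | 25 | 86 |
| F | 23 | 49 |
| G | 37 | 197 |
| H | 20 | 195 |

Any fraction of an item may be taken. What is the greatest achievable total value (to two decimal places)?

855.96

Order: A (284/22=12.91) > H (195/20=9.75) > C (105/17=6.18) > B (44/8=5.50) > G (197/37=5.32) > E (86/25=3.44) > F (49/23=2.13) > D (42/21=2.00)
Fill: take A (22 @ 284) → take H (20 @ 195) → take C (17 @ 105) → take B (8 @ 44) → take G (37 @ 197) → take 9/25 of E → 30.96; 113/113 used.
Total value = 855.96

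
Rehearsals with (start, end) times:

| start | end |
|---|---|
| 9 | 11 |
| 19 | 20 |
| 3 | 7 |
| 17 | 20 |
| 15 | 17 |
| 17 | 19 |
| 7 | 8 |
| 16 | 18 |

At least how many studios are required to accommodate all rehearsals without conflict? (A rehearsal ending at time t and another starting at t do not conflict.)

3

Events (time:±→running): 3:+→1 7:-→0 7:+→1 8:-→0 9:+→1 11:-→0 15:+→1 16:+→2 17:-→1 17:+→2 17:+→3 … peak 3.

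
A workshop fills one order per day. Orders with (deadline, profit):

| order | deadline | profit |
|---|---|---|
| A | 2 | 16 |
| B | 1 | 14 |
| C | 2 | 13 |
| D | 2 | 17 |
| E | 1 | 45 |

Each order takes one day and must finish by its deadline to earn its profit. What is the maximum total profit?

62

Sort by profit descending; place each in the latest free slot ≤ its deadline.
Profit order: E=45 D=17 A=16 B=14 C=13
Assign: E→slot 1, D→slot 2, A skipped, B skipped, C skipped.
Slots: [1:E] [2:D]
Profit = 45 + 17 = 62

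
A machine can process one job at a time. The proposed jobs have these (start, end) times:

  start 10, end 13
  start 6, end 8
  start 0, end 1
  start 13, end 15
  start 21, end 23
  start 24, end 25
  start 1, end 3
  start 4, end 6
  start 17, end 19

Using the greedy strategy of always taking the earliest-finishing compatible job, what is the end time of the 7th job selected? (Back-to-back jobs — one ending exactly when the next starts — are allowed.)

19

Order by finish time; keep every interval that doesn't clash with the previous kept one.
Sorted by end: (0,1)  (1,3)  (4,6)  (6,8)  (10,13)  (13,15)  (17,19)  (21,23)  (24,25)
take (0,1); take (1,3); take (4,6); take (6,8); take (10,13); take (13,15); take (17,19); take (21,23); take (24,25).
Selected: (0,1) (1,3) (4,6) (6,8) (10,13) (13,15) (17,19) (21,23) (24,25)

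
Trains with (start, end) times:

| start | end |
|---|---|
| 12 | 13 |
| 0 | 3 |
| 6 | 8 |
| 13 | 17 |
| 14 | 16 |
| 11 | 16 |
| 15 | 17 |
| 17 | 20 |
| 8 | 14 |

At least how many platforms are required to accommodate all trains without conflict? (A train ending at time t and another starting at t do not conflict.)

4

The answer is the maximum number of intervals overlapping at any instant.
starts: [0, 6, 8, 11, 12, 13, 14, 15, 17]
ends:   [3, 8, 13, 14, 16, 16, 17, 17, 20]
s0→1 e3→0 s6→1 e8→0 s8→1 s11→2 s12→3 e13→2 s13→3 e14→2 s14→3 s15→4  — peak 4.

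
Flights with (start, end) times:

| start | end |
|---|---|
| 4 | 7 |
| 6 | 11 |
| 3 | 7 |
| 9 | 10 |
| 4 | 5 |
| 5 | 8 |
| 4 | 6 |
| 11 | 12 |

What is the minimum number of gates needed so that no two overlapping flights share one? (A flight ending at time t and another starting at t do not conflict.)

4

The answer is the maximum number of intervals overlapping at any instant.
starts: [3, 4, 4, 4, 5, 6, 9, 11]
ends:   [5, 6, 7, 7, 8, 10, 11, 12]
s3→1 s4→2 s4→3 s4→4  — peak 4.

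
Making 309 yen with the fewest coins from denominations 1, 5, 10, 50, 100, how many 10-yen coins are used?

0

Greedy: take as many of the largest coin as possible, then repeat with the remainder.
309 = 3×100 + 1×5 + 4×1
Count of 10: 0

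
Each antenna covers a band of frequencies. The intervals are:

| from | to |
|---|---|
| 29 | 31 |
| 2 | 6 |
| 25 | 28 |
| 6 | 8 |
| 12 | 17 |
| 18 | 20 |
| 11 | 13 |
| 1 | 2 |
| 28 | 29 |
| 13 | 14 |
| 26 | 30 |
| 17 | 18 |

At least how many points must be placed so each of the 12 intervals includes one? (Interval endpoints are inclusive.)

Process intervals by earliest right end; each time one isn't hit yet, stab at its right endpoint.
By right end: [1,2]  [2,6]  [6,8]  [11,13]  [13,14]  [12,17]  [17,18]  [18,20]  [25,28]  [28,29]  [26,30]  [29,31]
[1,2] uncovered → point at 2; [6,8] uncovered → point at 8; [11,13] uncovered → point at 13; [17,18] uncovered → point at 18; [25,28] uncovered → point at 28; [29,31] uncovered → point at 31.
Points: 2, 8, 13, 18, 28, 31 (6 total).

6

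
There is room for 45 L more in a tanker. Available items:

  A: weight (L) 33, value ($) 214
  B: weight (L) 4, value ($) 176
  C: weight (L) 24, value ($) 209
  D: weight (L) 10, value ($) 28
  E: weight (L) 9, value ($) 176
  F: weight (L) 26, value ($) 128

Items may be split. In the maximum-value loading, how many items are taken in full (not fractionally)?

Greedy by value/weight ratio, highest first.
Order: B (176/4=44.00) > E (176/9=19.56) > C (209/24=8.71) > A (214/33=6.48) > F (128/26=4.92) > D (28/10=2.80)
Fill: take B (4 @ 176) → take E (9 @ 176) → take C (24 @ 209) → take 8/33 of A → 51.88; 45/45 used.
3 item(s) taken whole; one partial (take 8/33 of A).

3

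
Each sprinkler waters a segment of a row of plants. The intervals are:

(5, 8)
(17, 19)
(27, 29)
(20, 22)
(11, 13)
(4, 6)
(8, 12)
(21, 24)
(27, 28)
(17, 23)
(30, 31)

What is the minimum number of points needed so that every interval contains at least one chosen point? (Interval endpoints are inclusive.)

6

Process intervals by earliest right end; each time one isn't hit yet, stab at its right endpoint.
By right end: [4,6]  [5,8]  [8,12]  [11,13]  [17,19]  [20,22]  [17,23]  [21,24]  [27,28]  [27,29]  [30,31]
[4,6] uncovered → point at 6; [8,12] uncovered → point at 12; [17,19] uncovered → point at 19; [20,22] uncovered → point at 22; [27,28] uncovered → point at 28; [30,31] uncovered → point at 31.
Points: 6, 12, 19, 22, 28, 31 (6 total).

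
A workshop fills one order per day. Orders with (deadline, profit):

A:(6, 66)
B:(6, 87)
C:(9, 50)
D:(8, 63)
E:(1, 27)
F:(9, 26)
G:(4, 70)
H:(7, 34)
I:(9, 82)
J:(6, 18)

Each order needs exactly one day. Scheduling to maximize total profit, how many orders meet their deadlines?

Profit order: B=87 I=82 G=70 A=66 D=63 C=50 H=34 E=27 F=26 J=18
Assign: B→slot 6, I→slot 9, G→slot 4, A→slot 5, D→slot 8, C→slot 7, H→slot 3, E→slot 1, F→slot 2, J skipped.
Slots: [1:E] [2:F] [3:H] [4:G] [5:A] [6:B] [7:C] [8:D] [9:I]
9 of 10 scheduled.

9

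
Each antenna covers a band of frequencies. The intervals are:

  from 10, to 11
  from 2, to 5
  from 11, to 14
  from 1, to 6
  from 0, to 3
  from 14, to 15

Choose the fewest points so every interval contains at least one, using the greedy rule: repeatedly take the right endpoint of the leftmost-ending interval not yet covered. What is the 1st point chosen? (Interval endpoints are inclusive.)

Process intervals by earliest right end; each time one isn't hit yet, stab at its right endpoint.
Sorted: [0,3] [2,5] [1,6] [10,11] [11,14] [14,15]
{[0,3],[2,5],[1,6]} hit by 3; {[10,11],[11,14]} hit by 11; {[14,15]} hit by 15.
Points: 3, 11, 15 (3 total).

3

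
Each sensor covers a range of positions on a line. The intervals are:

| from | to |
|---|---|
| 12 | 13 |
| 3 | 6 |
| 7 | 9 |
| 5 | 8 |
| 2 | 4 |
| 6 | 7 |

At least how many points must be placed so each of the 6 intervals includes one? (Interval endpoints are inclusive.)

By right end: [2,4]  [3,6]  [6,7]  [5,8]  [7,9]  [12,13]
[2,4] uncovered → point at 4; [6,7] uncovered → point at 7; [12,13] uncovered → point at 13.
Points: 4, 7, 13 (3 total).

3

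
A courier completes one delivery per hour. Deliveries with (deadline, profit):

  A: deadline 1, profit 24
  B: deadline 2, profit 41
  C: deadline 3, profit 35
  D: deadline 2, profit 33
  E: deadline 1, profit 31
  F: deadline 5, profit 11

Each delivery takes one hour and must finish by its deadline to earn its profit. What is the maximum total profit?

120

Take jobs in profit order; each goes to the latest open slot no later than its deadline.
By profit: B(d2,41), C(d3,35), D(d2,33), E(d1,31), A(d1,24), F(d5,11)
B→slot 2; C→slot 3; D→slot 1; E skipped; A skipped; F→slot 5.
Profit = 33 + 41 + 35 + 11 = 120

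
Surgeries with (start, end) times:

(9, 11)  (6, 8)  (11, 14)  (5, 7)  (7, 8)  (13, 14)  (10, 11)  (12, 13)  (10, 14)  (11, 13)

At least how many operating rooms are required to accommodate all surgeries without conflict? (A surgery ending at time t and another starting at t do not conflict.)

starts: [5, 6, 7, 9, 10, 10, 11, 11, 12, 13]
ends:   [7, 8, 8, 11, 11, 13, 13, 14, 14, 14]
s5→1 s6→2 e7→1 s7→2 e8→1 e8→0 s9→1 s10→2 s10→3 e11→2 e11→1 s11→2 s11→3 s12→4  — peak 4.

4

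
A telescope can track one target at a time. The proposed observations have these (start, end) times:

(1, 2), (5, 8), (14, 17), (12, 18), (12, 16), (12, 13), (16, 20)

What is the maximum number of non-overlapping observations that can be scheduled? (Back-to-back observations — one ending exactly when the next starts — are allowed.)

4

Sorted by end: (1,2)  (5,8)  (12,13)  (12,16)  (14,17)  (12,18)  (16,20)
take (1,2); take (5,8); take (12,13); take (14,17); skip (16,20).
Selected 4 observations.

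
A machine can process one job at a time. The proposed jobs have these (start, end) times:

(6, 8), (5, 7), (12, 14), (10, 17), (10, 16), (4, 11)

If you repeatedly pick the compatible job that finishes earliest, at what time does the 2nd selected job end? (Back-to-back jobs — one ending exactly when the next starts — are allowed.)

Greedy by earliest finish: after sorting by end time, pick each interval compatible with the last pick.
Sorted by end: (5,7)  (6,8)  (4,11)  (12,14)  (10,16)  (10,17)
take (5,7); skip (6,8); take (12,14); skip (10,16).
Selected: (5,7) (12,14)

14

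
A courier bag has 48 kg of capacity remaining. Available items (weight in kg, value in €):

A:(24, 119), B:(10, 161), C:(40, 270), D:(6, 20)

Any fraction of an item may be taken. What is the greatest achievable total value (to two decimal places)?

Ratios (sorted): B 16.10, C 6.75, A 4.96, D 3.33
take B (10 @ 161); take 38/40 of C → 256.50. Capacity used 48/48.
Total value = 417.50

417.50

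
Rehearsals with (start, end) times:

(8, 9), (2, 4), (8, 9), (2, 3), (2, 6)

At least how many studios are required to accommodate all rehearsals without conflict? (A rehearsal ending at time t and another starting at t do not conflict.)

3

starts: [2, 2, 2, 8, 8]
ends:   [3, 4, 6, 9, 9]
s2→1 s2→2 s2→3  — peak 3.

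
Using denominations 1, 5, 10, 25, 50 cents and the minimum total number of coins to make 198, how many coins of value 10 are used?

Use the largest denomination that fits, subtract, and repeat.
198 = 3×50 + 1×25 + 2×10 + 3×1
Count of 10: 2

2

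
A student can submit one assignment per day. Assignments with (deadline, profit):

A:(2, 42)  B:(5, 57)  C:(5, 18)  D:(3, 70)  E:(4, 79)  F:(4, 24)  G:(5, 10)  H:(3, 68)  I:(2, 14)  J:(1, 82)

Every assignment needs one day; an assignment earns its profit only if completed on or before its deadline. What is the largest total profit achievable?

356

Take jobs in profit order; each goes to the latest open slot no later than its deadline.
Profit order: J=82 E=79 D=70 H=68 B=57 A=42 F=24 C=18 I=14 G=10
Assign: J→slot 1, E→slot 4, D→slot 3, H→slot 2, B→slot 5, A skipped, F skipped, C skipped, I skipped, G skipped.
Slots: [1:J] [2:H] [3:D] [4:E] [5:B]
Profit = 82 + 68 + 70 + 79 + 57 = 356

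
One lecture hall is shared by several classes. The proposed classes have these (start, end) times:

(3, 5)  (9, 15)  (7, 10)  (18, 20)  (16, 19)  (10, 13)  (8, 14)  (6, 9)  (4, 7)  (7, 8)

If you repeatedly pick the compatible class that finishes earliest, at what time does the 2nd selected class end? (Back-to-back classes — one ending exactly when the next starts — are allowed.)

Order by finish time; keep every interval that doesn't clash with the previous kept one.
By end time: (3,5), (4,7), (7,8), (6,9), (7,10), (10,13), (8,14), (9,15), (16,19), (18,20).
Pick (3,5); next start ≥ 5 → (7,8); next start ≥ 8 → (10,13); next start ≥ 13 → (16,19).
Selected: (3,5) (7,8) (10,13) (16,19)

8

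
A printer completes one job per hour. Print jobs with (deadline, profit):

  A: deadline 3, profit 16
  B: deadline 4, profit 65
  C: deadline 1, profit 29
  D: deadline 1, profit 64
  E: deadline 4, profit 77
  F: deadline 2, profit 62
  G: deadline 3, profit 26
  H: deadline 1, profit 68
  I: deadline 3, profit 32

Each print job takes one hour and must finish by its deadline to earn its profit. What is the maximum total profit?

Profit order: E=77 H=68 B=65 D=64 F=62 I=32 C=29 G=26 A=16
Assign: E→slot 4, H→slot 1, B→slot 3, D skipped, F→slot 2, I skipped, C skipped, G skipped, A skipped.
Slots: [1:H] [2:F] [3:B] [4:E]
Profit = 68 + 62 + 65 + 77 = 272

272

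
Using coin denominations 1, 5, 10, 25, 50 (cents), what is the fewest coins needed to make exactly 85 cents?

3

Use the largest denomination that fits, subtract, and repeat.
85 − 1×50→35 − 1×25→10 − 1×10→0
Total coins = 1 + 1 + 1 = 3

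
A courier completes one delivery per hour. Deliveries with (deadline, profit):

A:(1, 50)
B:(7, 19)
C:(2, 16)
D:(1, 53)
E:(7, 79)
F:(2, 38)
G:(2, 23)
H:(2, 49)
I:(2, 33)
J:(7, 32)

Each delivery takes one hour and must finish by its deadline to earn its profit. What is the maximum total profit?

Profit order: E=79 D=53 A=50 H=49 F=38 I=33 J=32 G=23 B=19 C=16
Assign: E→slot 7, D→slot 1, A skipped, H→slot 2, F skipped, I skipped, J→slot 6, G skipped, B→slot 5, C skipped.
Slots: [1:D] [2:H] [5:B] [6:J] [7:E]
Profit = 53 + 49 + 19 + 32 + 79 = 232

232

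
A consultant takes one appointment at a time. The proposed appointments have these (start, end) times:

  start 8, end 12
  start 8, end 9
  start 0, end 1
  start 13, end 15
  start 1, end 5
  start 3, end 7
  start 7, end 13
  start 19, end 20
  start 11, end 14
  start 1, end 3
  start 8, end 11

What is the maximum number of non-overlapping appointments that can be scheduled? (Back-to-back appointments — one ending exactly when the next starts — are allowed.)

Greedy by earliest finish: after sorting by end time, pick each interval compatible with the last pick.
Sorted by end: (0,1)  (1,3)  (1,5)  (3,7)  (8,9)  (8,11)  (8,12)  (7,13)  (11,14)  (13,15)  (19,20)
take (0,1); take (1,3); take (3,7); take (8,9); skip (7,13); take (11,14); take (19,20).
Selected 6 appointments.

6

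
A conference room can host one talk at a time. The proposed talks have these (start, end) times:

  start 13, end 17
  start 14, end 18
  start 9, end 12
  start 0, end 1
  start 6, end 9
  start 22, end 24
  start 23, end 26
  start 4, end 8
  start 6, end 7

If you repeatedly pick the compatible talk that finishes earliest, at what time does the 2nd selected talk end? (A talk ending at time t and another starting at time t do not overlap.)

Order by finish time; keep every interval that doesn't clash with the previous kept one.
By end time: (0,1), (6,7), (4,8), (6,9), (9,12), (13,17), (14,18), (22,24), (23,26).
Pick (0,1); next start ≥ 1 → (6,7); next start ≥ 7 → (9,12); next start ≥ 12 → (13,17); next start ≥ 17 → (22,24).
Selected: (0,1) (6,7) (9,12) (13,17) (22,24)

7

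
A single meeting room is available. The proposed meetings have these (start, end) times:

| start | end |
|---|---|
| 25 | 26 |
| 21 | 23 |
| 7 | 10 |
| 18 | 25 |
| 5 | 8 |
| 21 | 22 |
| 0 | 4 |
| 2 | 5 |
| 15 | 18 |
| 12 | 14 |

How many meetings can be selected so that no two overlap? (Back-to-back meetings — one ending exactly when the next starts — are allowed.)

6

Sort by end time and greedily take each interval whose start is ≥ the last chosen end.
By end time: (0,4), (2,5), (5,8), (7,10), (12,14), (15,18), (21,22), (21,23), (18,25), (25,26).
Pick (0,4); next start ≥ 4 → (5,8); next start ≥ 8 → (12,14); next start ≥ 14 → (15,18); next start ≥ 18 → (21,22); next start ≥ 22 → (25,26).
Selected 6 meetings.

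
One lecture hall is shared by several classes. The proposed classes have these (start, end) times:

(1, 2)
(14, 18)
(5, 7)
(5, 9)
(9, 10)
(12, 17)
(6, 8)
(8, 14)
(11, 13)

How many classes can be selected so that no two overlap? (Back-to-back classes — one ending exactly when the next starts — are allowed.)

5

By end time: (1,2), (5,7), (6,8), (5,9), (9,10), (11,13), (8,14), (12,17), (14,18).
Pick (1,2); next start ≥ 2 → (5,7); next start ≥ 7 → (9,10); next start ≥ 10 → (11,13); next start ≥ 13 → (14,18).
Selected 5 classes.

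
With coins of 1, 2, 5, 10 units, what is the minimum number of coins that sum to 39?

6

Use the largest denomination that fits, subtract, and repeat.
39 − 3×10→9 − 1×5→4 − 2×2→0
Total coins = 3 + 1 + 2 = 6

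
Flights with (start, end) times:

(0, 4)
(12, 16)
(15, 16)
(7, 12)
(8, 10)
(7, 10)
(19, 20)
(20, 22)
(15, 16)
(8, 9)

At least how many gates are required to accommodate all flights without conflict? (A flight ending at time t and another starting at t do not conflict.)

Count concurrent intervals with a sweep; the peak is the room count.
Events (time:±→running): 0:+→1 4:-→0 7:+→1 7:+→2 8:+→3 8:+→4 … peak 4.

4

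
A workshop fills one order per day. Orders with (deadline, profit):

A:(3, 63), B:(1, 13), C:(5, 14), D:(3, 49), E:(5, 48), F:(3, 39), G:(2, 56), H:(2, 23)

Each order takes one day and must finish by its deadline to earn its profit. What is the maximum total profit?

230

Take jobs in profit order; each goes to the latest open slot no later than its deadline.
Profit order: A=63 G=56 D=49 E=48 F=39 H=23 C=14 B=13
Assign: A→slot 3, G→slot 2, D→slot 1, E→slot 5, F skipped, H skipped, C→slot 4, B skipped.
Slots: [1:D] [2:G] [3:A] [4:C] [5:E]
Profit = 49 + 56 + 63 + 14 + 48 = 230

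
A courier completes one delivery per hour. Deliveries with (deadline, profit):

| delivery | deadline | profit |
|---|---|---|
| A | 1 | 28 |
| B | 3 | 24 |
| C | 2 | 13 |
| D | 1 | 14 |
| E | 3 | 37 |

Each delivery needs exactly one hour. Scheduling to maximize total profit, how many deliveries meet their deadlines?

3

Profit order: E=37 A=28 B=24 D=14 C=13
Assign: E→slot 3, A→slot 1, B→slot 2, D skipped, C skipped.
Slots: [1:A] [2:B] [3:E]
3 of 5 scheduled.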